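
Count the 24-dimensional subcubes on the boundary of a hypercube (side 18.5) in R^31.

An n-cube has C(n,k)·2^(n-k) k-faces. Here C(31,24)·2^7 = 2629575·128 = 336585600.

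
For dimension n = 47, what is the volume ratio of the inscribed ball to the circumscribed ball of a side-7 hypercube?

Volume scales as r^n, and r_in/r_out = 1/√47, giving (1/√47)^47 ≈ 5.07809e-40.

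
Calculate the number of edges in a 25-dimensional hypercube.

Number of 1-faces = C(25,1)·2^(25-1) = 25·16777216 = 419430400.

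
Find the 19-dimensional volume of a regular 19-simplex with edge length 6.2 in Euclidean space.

V_19 = √(20) · 6.2^19 / (19! · 2^(19/2)) ≈ 5.76869e-05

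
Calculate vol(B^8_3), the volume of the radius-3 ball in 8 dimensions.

V = 2187·π^4/8 ≈ 26629.2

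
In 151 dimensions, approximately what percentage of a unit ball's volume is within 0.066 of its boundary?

1 - (1-0.066)^151 ≈ 0.999967 ≈ 99.996671%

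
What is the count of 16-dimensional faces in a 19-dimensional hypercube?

Number of 16-faces = C(19,16) · 2^(19-16) = 969 · 8 = 7752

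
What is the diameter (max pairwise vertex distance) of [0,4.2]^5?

||(4.2,4.2,...,4.2)|| = √(5)·4.2 ≈ 9.39149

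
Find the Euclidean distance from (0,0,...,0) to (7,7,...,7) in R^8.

Diagonal = √8 · 7 ≈ 19.799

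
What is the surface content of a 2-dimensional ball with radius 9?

S_2(9) = 2·π^(2/2)·(9)^1 / Γ(2/2) = 2πr = 2π·9 ≈ 56.5487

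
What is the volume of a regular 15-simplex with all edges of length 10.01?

V = (10.01^15 / 15!) · √((15+1) / 2^15) ≈ 17.1533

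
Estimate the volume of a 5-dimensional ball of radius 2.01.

V_5(2.01) = π^(5/2) · (2.01)^5 / Γ(5/2 + 1) ≈ 172.695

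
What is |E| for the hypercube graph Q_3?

Number of 1-faces = C(3,1)·2^(3-1) = 3·4 = 12.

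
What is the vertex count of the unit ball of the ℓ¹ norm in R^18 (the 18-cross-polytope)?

The 18-dimensional cross-polytope has 2n = 2·18 = 36 vertices.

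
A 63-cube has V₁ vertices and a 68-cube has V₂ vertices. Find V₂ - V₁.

V₁ = 2^63 = 9223372036854775808. V₂ = 2^68 = 295147905179352825856. V₂ - V₁ = 285924533142498050048.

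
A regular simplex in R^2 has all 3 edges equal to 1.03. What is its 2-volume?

Area = (√3/4) · 1.03² = 0.459383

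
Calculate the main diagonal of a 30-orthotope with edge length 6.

d = √(6² + 6² + ... + 6²) [30 terms] = √(30·6²) = 6√30 ≈ 32.8634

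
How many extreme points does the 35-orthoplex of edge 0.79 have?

The vertices are ±e_1, ..., ±e_35, so there are 2·35 = 70.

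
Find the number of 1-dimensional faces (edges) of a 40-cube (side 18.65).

An n-cube has n·2^(n-1) edges. With n = 40: 40·549755813888 = 21990232555520.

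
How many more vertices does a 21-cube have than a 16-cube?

The 21-cube has 2^21 = 2097152 vertices. The 16-cube has 2^16 = 65536 vertices. Difference: 2097152 - 65536 = 2031616.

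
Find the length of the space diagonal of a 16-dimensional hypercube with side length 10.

d = √(10² + 10² + ... + 10²) [16 terms] = √(16·10²) = 10√16 = 40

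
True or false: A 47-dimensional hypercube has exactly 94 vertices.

False. The 47-cube has 2^47 = 140737488355328 vertices.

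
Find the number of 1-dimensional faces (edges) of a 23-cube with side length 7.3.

Each of the 2^23 = 8388608 vertices has degree 23; total edges = 23·2^23/2 = 96468992.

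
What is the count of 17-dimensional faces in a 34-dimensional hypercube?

Choose 17 of 34 axes to span the face (C(34,17) = 2333606220 ways), then fix each of the remaining 17 coordinates at one of its two extreme values (2^17 = 131072 ways): 2333606220·131072 = 305870434467840.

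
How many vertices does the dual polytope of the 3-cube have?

An n-cross-polytope has 2n vertices; here n = 3, giving 6.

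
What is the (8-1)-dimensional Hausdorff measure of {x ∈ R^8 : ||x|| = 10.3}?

|∂B_8(10.3)| ≈ 3.99336e+08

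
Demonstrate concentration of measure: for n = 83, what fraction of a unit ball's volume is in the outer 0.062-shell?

1 - (1-0.062)^83 ≈ 0.99507 ≈ 99.51%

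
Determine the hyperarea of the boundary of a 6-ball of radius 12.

|∂B_6(12)| = 248832·π^3 ≈ 7.71535e+06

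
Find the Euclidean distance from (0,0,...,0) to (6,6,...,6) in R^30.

The space diagonal of an n-cube of side s is s√n. Here 6·√30 ≈ 32.8634.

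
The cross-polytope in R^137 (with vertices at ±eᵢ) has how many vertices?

Number of vertices = 2n = 274.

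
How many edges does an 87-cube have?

The 87-cube has n·2^(n-1) = 87·2^86 = 87·77371252455336267181195264 = 6731298963614255244763987968 edges.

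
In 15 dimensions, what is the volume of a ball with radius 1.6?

V_15(1.6) = π^(15/2) · (1.6)^15 / Γ(15/2 + 1) ≈ 439.774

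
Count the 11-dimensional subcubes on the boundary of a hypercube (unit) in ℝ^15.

Number of 11-faces = C(15,11) · 2^(15-11) = 1365 · 16 = 21840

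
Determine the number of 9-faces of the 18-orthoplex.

An n-cross-polytope has 2^(k+1)·C(n,k+1) k-faces. Here 2^10·C(18,10) = 1024·43758 = 44808192.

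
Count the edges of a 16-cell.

Each 1-face is the convex hull of 2 vertices, one chosen as ±e_i from each of 2 distinct axes: 2^2·C(4,2) = 24.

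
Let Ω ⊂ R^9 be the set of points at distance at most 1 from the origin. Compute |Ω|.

V_9(1) = π^(9/2) · (1)^9 / Γ(9/2 + 1) = 32·π^4/945 ≈ 3.29851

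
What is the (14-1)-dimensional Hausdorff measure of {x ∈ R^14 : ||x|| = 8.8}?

|∂B_14(8.8)| ≈ 1.59229e+13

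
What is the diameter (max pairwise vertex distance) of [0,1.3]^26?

Diagonal = √26 · 1.3 ≈ 6.62873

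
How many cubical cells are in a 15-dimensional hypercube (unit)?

An n-cube has C(n,k)·2^(n-k) k-faces. Here C(15,3)·2^12 = 455·4096 = 1863680.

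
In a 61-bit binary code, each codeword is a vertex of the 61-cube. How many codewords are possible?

The 61-cube has 2^61 = 2305843009213693952 vertices.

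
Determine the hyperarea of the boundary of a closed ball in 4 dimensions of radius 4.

The surface area of an n-ball is 2π^(n/2) r^(n-1) / Γ(n/2). For n=4, r=4: 128·π^2 ≈ 1263.31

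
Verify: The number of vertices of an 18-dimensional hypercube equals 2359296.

False. The 18-cube has 2^18 = 262144 vertices.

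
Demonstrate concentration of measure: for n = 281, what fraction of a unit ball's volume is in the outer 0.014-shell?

1 - (1-0.014)^281 ≈ 0.980971 ≈ 98.10%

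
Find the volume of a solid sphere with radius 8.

The n-ball volume is π^(n/2)·r^n/Γ(n/2+1). With n=3, r=8: V = 2048·π/3 ≈ 2144.66.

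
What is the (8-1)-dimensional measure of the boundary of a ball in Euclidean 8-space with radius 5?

S = n·V_n(r)/r = 8·V_8(5)/5 (volume-to-surface relation), giving 78125·π^4/3 ≈ 2.5367e+06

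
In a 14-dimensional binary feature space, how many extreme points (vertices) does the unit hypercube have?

The 14-cube has 2^14 = 16384 vertices.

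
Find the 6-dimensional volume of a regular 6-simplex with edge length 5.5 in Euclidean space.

V = (5.5^6 / 6!) · √((6+1) / 2^6) ≈ 12.7146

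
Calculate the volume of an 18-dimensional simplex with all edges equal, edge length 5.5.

V = (5.5^18 / 18!) · √((18+1) / 2^18) ≈ 2.82029e-05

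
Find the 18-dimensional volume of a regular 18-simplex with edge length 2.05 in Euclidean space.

Volume = 2.05^18 · √(19/2^18) / 18! ≈ 5.4367e-13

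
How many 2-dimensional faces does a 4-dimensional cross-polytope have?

Each 2-face is the convex hull of 3 vertices, one chosen as ±e_i from each of 3 distinct axes: 2^3·C(4,3) = 32.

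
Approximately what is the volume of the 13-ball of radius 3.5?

Volume = π^{13/2}·(3.5)^13/Γ(15/2) = 13841287201·π^6/1235520 ≈ 1.07703e+07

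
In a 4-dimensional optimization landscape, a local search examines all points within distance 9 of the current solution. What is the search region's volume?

The n-ball volume is π^(n/2)·r^n/Γ(n/2+1). With n=4, r=9: V = 6561·π^2/2 ≈ 32377.2.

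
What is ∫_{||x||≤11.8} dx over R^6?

Volume = π^{6/2}·(11.8)^6/Γ(4) ≈ 1.39505e+07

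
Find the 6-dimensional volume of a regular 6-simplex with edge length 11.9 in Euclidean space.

V = (11.9^6 / 6!) · √((6+1) / 2^6) ≈ 1304.39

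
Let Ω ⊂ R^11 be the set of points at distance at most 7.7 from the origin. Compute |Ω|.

Volume = π^{11/2}·(7.7)^11/Γ(13/2) ≈ 1.06293e+10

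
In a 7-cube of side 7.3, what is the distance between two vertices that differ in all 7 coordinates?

d = √(7.3² + 7.3² + ... + 7.3²) [7 terms] = √(7·7.3²) = 7.3√7 ≈ 19.314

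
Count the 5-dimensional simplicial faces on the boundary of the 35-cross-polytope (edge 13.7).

An n-cross-polytope has 2^(k+1)·C(n,k+1) k-faces. Here 2^6·C(35,6) = 64·1623160 = 103882240.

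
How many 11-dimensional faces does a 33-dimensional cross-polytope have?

f_11(33-orthoplex) = 2^12 · (33 choose 12) = 1453331742720.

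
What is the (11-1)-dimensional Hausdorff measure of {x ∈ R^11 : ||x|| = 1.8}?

The surface area of an n-ball is 2π^(n/2) r^(n-1) / Γ(n/2). For n=11, r=1.8: 7399.84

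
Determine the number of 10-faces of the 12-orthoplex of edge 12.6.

f_10(12-orthoplex) = 2^11 · (12 choose 11) = 24576.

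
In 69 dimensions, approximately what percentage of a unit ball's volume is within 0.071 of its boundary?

1 - (1-0.071)^69 ≈ 0.99379 ≈ 99.38%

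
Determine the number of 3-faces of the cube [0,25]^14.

An n-cube has C(n,k)·2^(n-k) k-faces. Here C(14,3)·2^11 = 364·2048 = 745472.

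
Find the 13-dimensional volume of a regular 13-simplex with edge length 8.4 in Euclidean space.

V = (8.4^13 / 13!) · √((13+1) / 2^13) ≈ 6.88208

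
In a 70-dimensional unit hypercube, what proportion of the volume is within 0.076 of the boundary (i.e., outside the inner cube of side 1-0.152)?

1 - (1 - 2·0.076)^70 = 1 - 0.848^70 ≈ 0.99999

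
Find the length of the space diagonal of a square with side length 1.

||(1,1,...,1)|| = √(2)·1 ≈ 1.41421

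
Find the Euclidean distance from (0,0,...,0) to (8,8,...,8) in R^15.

The space diagonal of an n-cube of side s is s√n. Here 8·√15 ≈ 30.9839.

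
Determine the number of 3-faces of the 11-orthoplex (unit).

Each 3-face is the convex hull of 4 vertices, one chosen as ±e_i from each of 4 distinct axes: 2^4·C(11,4) = 5280.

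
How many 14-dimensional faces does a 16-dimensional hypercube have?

Number of 14-faces = C(16,14) · 2^(16-14) = 120 · 4 = 480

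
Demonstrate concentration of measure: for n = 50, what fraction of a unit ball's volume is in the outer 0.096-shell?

1 - (1-0.096)^50 ≈ 0.993567 ≈ 99.36%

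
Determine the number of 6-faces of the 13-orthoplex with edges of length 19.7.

An n-cross-polytope has 2^(k+1)·C(n,k+1) k-faces. Here 2^7·C(13,7) = 128·1716 = 219648.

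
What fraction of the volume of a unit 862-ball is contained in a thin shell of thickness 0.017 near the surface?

V(inner)/V(outer) = ((1-0.017)/1)^862 ≈ 3.812e-07, so the shell fraction is 0.9999996188.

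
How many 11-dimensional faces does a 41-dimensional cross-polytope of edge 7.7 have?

An n-cross-polytope has 2^(k+1)·C(n,k+1) k-faces. Here 2^12·C(41,12) = 4096·7898654920 = 32352890552320.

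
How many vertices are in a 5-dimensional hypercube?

f_0(5-cube) = (5 choose 0) · 2^5 = 32.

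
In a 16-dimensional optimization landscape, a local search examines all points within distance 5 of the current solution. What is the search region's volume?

The n-ball volume is π^(n/2)·r^n/Γ(n/2+1). With n=16, r=5: V = 30517578125·π^8/8064 ≈ 3.59086e+10.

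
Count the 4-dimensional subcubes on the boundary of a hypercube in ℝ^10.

Choose 4 of 10 axes to span the face (C(10,4) = 210 ways), then fix each of the remaining 6 coordinates at one of its two extreme values (2^6 = 64 ways): 210·64 = 13440.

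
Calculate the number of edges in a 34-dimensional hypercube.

Each of the 2^34 = 17179869184 vertices has degree 34; total edges = 34·2^34/2 = 292057776128.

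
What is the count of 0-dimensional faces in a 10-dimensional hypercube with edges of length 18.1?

Number of 0-faces = C(10,0) · 2^(10-0) = 1 · 1024 = 1024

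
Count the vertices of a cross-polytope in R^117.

Number of vertices = 2n = 234.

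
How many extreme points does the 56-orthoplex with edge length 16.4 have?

Number of vertices = 2n = 112.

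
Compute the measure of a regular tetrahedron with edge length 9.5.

Volume = (√2/12) · 9.5³ = 101.043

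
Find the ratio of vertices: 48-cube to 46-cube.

The 48-cube has 2^48 = 281474976710656 vertices. The 46-cube has 2^46 = 70368744177664 vertices. Ratio: 281474976710656/70368744177664 = 4.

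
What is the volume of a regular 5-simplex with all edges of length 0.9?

For a regular n-simplex with edge a, V = (a^n / n!)·√((n+1)/2^n). With a=0.9, n=5: V ≈ 0.00213075.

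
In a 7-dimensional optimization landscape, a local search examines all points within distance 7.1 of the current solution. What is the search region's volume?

V_7(7.1) = π^(7/2) · (7.1)^7 / Γ(7/2 + 1) ≈ 4.29723e+06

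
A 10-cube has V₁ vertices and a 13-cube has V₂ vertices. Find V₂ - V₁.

V₁ = 2^10 = 1024. V₂ = 2^13 = 8192. V₂ - V₁ = 7168.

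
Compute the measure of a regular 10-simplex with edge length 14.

V_10 = √(11) · 14^10 / (10! · 2^(10/2)) ≈ 8261.59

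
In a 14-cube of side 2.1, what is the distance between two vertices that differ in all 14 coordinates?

Diagonal = √14 · 2.1 ≈ 7.85748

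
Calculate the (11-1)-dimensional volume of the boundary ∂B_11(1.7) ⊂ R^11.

S = n·V_n(r)/r = 11·V_11(1.7)/1.7 (volume-to-surface relation), giving 4178.18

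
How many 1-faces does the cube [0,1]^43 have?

Each of the 2^43 = 8796093022208 vertices has degree 43; total edges = 43·2^43/2 = 189115999977472.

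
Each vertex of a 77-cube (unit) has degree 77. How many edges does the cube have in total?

An n-cube has n·2^(n-1) edges. With n = 77: 77·75557863725914323419136 = 5817955506895402903273472.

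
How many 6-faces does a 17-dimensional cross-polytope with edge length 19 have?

Each 6-face is the convex hull of 7 vertices, one chosen as ±e_i from each of 7 distinct axes: 2^7·C(17,7) = 2489344.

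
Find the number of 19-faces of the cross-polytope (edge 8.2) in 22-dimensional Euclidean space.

Each 19-face is the convex hull of 20 vertices, one chosen as ±e_i from each of 20 distinct axes: 2^20·C(22,20) = 242221056.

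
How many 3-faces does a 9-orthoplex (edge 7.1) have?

f_3(9-orthoplex) = 2^4 · (9 choose 4) = 2016.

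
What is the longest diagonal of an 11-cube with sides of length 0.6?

||(0.6,0.6,...,0.6)|| = √(11)·0.6 ≈ 1.98997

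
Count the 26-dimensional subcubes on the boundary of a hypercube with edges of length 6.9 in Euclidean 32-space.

An n-cube has C(n,k)·2^(n-k) k-faces. Here C(32,26)·2^6 = 906192·64 = 57996288.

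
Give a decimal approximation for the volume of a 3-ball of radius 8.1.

V_3(8.1) = π^(3/2) · (8.1)^3 / Γ(3/2 + 1) ≈ 2226.09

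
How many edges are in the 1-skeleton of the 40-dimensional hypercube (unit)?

An n-cube has n·2^(n-1) edges. With n = 40: 40·549755813888 = 21990232555520.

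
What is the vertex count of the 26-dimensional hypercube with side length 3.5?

An n-cube has 2^n vertices; for n = 26 that is 2^26 = 67108864.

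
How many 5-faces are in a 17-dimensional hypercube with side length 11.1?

Choose 5 of 17 axes to span the face (C(17,5) = 6188 ways), then fix each of the remaining 12 coordinates at one of its two extreme values (2^12 = 4096 ways): 6188·4096 = 25346048.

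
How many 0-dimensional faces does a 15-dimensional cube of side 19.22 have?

Choose 0 of 15 axes to span the face (C(15,0) = 1 way), then fix each of the remaining 15 coordinates at one of its two extreme values (2^15 = 32768 ways): 1·32768 = 32768.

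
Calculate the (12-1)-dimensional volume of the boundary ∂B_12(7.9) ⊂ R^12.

The surface area of an n-ball is 2π^(n/2) r^(n-1) / Γ(n/2). For n=12, r=7.9: 1.19852e+11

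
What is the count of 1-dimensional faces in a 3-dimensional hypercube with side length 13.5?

Choose 1 of 3 axes to span the face (C(3,1) = 3 ways), then fix each of the remaining 2 coordinates at one of its two extreme values (2^2 = 4 ways): 3·4 = 12.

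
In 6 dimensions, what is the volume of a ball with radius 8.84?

V_6(8.84) = π^(6/2) · (8.84)^6 / Γ(6/2 + 1) ≈ 2.46611e+06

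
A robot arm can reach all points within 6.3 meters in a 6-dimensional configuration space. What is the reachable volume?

The n-ball volume is π^(n/2)·r^n/Γ(n/2+1). With n=6, r=6.3: V ≈ 323104.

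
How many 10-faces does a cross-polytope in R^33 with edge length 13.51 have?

Number of 10-faces = 2^(10+1) · C(33,10+1) = 2048 · 193536720 = 396363202560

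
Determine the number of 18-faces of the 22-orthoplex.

Number of 18-faces = 2^(18+1) · C(22,18+1) = 524288 · 1540 = 807403520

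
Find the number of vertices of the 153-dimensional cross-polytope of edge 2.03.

An n-cross-polytope has 2n vertices; here n = 153, giving 306.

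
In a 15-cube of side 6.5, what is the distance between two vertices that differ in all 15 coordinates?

The space diagonal of an n-cube of side s is s√n. Here 6.5·√15 ≈ 25.1744.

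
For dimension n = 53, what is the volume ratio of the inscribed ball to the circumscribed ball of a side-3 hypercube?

The radii are 3/2 and 3√53/2, so the volume ratio is (1/√53)^53 = 53^{-53/2} ≈ 2.02623e-46.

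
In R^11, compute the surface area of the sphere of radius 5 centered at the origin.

S = n·V_n(r)/r = 11·V_11(5)/5 (volume-to-surface relation), giving 125000000·π^5/189 ≈ 2.02394e+08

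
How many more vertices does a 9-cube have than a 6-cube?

The 9-cube has 2^9 = 512 vertices. The 6-cube has 2^6 = 64 vertices. Difference: 512 - 64 = 448.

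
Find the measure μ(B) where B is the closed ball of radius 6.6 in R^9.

Volume = π^{9/2}·(6.6)^9/Γ(11/2) ≈ 7.83814e+07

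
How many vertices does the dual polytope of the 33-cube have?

The 33-dimensional cross-polytope has 2n = 2·33 = 66 vertices.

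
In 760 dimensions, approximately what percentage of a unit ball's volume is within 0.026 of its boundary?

1 - (1-0.026)^760 ≈ 0.999999998 ≈ (100 - 2.02e-07)%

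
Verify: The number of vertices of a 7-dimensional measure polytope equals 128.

True. The 7-cube has 2^7 = 128 vertices.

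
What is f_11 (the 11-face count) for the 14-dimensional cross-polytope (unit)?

Number of 11-faces = 2^(11+1) · C(14,11+1) = 4096 · 91 = 372736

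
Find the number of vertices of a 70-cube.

Number of vertices = 2^70 = 1180591620717411303424.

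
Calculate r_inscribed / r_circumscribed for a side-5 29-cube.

For an n-cube of any side s, the inradius is s/2 and the circumradius is s√n/2, so the ratio is 1/√29 ≈ 0.185695.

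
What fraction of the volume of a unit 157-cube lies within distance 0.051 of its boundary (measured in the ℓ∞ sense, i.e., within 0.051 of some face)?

1 - (1 - 2·0.051)^157 = 1 - 0.898^157 ≈ 0.9999999538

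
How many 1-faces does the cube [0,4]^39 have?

Each of the 2^39 = 549755813888 vertices has degree 39; total edges = 39·2^39/2 = 10720238370816.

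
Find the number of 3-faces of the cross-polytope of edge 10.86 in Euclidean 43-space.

An n-cross-polytope has 2^(k+1)·C(n,k+1) k-faces. Here 2^4·C(43,4) = 16·123410 = 1974560.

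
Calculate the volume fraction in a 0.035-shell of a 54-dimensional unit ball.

1 - (1-0.035)^54 ≈ 0.853959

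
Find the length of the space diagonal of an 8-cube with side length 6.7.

Diagonal = √8 · 6.7 ≈ 18.9505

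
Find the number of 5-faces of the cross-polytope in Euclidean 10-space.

An n-cross-polytope has 2^(k+1)·C(n,k+1) k-faces. Here 2^6·C(10,6) = 64·210 = 13440.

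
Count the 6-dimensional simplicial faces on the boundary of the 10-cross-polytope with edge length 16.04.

f_6(10-orthoplex) = 2^7 · (10 choose 7) = 15360.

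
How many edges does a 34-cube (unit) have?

Each of the 2^34 = 17179869184 vertices has degree 34; total edges = 34·2^34/2 = 292057776128.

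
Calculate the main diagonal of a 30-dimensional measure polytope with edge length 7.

d = √(7² + 7² + ... + 7²) [30 terms] = √(30·7²) = 7√30 ≈ 38.3406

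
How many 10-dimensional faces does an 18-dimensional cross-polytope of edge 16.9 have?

Number of 10-faces = 2^(10+1) · C(18,10+1) = 2048 · 31824 = 65175552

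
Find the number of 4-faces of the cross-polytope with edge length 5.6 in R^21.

f_4(21-orthoplex) = 2^5 · (21 choose 5) = 651168.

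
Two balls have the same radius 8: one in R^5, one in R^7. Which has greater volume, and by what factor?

V_5(8) ≈ 172484, V_7(8) ≈ 9.90855e+06. The 7-ball is larger by a factor of 57.45.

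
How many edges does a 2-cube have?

Each of the 2^2 = 4 vertices has degree 2; total edges = 2·2^2/2 = 4.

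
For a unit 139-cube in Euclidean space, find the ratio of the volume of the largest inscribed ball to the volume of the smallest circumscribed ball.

V_in/V_out = n^(-n/2) = 139^(-139/2) ≈ 1.1494e-149.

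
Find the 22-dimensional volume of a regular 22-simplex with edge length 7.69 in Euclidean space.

V_22 = √(23) · 7.69^22 / (22! · 2^(22/2)) ≈ 6.44387e-05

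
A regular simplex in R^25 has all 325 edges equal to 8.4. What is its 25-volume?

For a regular n-simplex with edge a, V = (a^n / n!)·√((n+1)/2^n). With a=8.4, n=25: V ≈ 7.26019e-06.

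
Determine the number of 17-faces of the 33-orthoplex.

Each 17-face is the convex hull of 18 vertices, one chosen as ±e_i from each of 18 distinct axes: 2^18·C(33,18) = 271884830638080.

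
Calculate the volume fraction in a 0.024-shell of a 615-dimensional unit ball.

V(inner)/V(outer) = ((1-0.024)/1)^615 ≈ 3.248e-07, so the shell fraction is 0.9999996752.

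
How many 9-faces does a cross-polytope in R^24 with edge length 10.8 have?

Number of 9-faces = 2^(9+1) · C(24,9+1) = 1024 · 1961256 = 2008326144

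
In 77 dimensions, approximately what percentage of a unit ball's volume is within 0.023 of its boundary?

1 - (1-0.023)^77 ≈ 0.833321 ≈ 83.33%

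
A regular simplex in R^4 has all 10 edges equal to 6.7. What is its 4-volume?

V = (6.7^4 / 4!) · √((4+1) / 2^4) ≈ 46.9367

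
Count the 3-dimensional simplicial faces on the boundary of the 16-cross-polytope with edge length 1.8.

Number of 3-faces = 2^(3+1) · C(16,3+1) = 16 · 1820 = 29120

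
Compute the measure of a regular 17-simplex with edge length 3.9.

For a regular n-simplex with edge a, V = (a^n / n!)·√((n+1)/2^n). With a=3.9, n=17: V ≈ 3.68054e-07.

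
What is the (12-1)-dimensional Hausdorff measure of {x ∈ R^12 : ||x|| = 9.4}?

S_12(9.4) = 2·π^(12/2)·(9.4)^11 / Γ(12/2) ≈ 8.11249e+11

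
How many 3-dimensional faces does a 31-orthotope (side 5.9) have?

f_3(31-cube) = (31 choose 3) · 2^28 = 1206617374720.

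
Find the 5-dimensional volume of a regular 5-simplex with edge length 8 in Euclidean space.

V_5 = √(6) · 8^5 / (5! · 2^(5/2)) ≈ 118.241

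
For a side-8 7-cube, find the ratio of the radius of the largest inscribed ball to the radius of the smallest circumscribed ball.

r_in = 8/2 (half the side); r_out = 8√7/2 (half the diagonal). Ratio = 1/√7 ≈ 0.377964.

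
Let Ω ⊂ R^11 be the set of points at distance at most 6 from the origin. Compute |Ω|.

V_11(6) = π^(11/2) · (6)^11 / Γ(11/2 + 1) = 859963392·π^5/385 ≈ 6.83547e+08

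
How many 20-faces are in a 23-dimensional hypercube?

An n-cube has C(n,k)·2^(n-k) k-faces. Here C(23,20)·2^3 = 1771·8 = 14168.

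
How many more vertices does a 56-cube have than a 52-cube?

The 56-cube has 2^56 = 72057594037927936 vertices. The 52-cube has 2^52 = 4503599627370496 vertices. Difference: 72057594037927936 - 4503599627370496 = 67553994410557440.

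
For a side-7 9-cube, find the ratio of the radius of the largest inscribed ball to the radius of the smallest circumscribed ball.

Ratio = (s/2)/(s√9/2) = 9^(-1/2) ≈ 0.333333.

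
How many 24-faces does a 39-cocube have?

An n-cross-polytope has 2^(k+1)·C(n,k+1) k-faces. Here 2^25·C(39,25) = 33554432·15084504396 = 506151977009283072.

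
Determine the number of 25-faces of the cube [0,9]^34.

An n-cube has C(n,k)·2^(n-k) k-faces. Here C(34,25)·2^9 = 52451256·512 = 26855043072.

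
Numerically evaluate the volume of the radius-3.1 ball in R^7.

Volume = π^{7/2}·(3.1)^7/Γ(9/2) ≈ 12999.1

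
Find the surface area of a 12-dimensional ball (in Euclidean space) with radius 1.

|∂B_12(1)| = π^6/60 ≈ 16.0232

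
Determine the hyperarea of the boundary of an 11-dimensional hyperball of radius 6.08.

S = n·V_n(r)/r = 11·V_11(6.08)/6.08 (volume-to-surface relation), giving 1.43065e+09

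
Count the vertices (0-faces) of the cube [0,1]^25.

Each vertex is a binary string of length 25, so there are 2^25 = 33554432.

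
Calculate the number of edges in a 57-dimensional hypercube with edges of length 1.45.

An n-cube has n·2^(n-1) edges. With n = 57: 57·72057594037927936 = 4107282860161892352.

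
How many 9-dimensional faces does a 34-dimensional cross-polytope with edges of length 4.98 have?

Each 9-face is the convex hull of 10 vertices, one chosen as ±e_i from each of 10 distinct axes: 2^10·C(34,10) = 134275215360.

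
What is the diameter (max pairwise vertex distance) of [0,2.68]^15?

Diagonal = √15 · 2.68 ≈ 10.3796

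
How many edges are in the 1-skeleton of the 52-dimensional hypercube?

An n-cube has n·2^(n-1) edges. With n = 52: 52·2251799813685248 = 117093590311632896.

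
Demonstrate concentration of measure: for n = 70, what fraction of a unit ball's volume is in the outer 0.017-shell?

1 - (1-0.017)^70 ≈ 0.698875 ≈ 69.89%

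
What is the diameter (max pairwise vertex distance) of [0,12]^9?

d = √(12² + 12² + ... + 12²) [9 terms] = √(9·12²) = 12√9 = 36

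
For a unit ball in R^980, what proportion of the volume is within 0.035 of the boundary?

V(inner)/V(outer) = ((1-0.035)/1)^980 ≈ 6.867e-16, so the shell fraction is 1 - 6.867e-16.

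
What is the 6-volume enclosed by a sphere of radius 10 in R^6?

V_6(10) = π^(6/2) · (10)^6 / Γ(6/2 + 1) = 500000·π^3/3 ≈ 5.16771e+06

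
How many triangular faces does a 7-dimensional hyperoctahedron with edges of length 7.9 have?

Number of 2-faces = 2^(2+1) · C(7,2+1) = 8 · 35 = 280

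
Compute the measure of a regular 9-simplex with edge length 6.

V_9 = √(10) · 6^9 / (9! · 2^(9/2)) ≈ 3.88118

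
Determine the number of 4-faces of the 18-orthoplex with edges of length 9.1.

An n-cross-polytope has 2^(k+1)·C(n,k+1) k-faces. Here 2^5·C(18,5) = 32·8568 = 274176.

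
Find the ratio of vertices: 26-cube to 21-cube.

The 26-cube has 2^26 = 67108864 vertices. The 21-cube has 2^21 = 2097152 vertices. Ratio: 67108864/2097152 = 32.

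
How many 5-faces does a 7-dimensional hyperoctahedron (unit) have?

Number of 5-faces = 2^(5+1) · C(7,5+1) = 64 · 7 = 448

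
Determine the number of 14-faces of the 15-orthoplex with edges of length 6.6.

An n-cross-polytope has 2^(k+1)·C(n,k+1) k-faces. Here 2^15·C(15,15) = 32768·1 = 32768.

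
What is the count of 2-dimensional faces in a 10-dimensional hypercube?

Number of 2-faces = C(10,2) · 2^(10-2) = 45 · 256 = 11520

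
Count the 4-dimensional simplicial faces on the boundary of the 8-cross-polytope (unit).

Each 4-face is the convex hull of 5 vertices, one chosen as ±e_i from each of 5 distinct axes: 2^5·C(8,5) = 1792.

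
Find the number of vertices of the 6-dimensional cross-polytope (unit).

Number of vertices = 2n = 12.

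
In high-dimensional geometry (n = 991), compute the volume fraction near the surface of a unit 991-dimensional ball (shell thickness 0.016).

1 - (1-0.016)^991 ≈ 0.9999998857 ≈ 99.999989%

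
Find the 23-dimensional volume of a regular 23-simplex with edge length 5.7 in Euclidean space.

For a regular n-simplex with edge a, V = (a^n / n!)·√((n+1)/2^n). With a=5.7, n=23: V ≈ 1.58814e-08.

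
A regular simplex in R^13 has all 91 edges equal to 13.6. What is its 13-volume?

For a regular n-simplex with edge a, V = (a^n / n!)·√((n+1)/2^n). With a=13.6, n=13: V ≈ 3614.89.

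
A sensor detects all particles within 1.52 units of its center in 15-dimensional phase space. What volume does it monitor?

Volume = π^{15/2}·(1.52)^15/Γ(17/2) ≈ 203.744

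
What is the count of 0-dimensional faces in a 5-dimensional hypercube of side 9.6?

An n-cube has C(n,k)·2^(n-k) k-faces. Here C(5,0)·2^5 = 1·32 = 32.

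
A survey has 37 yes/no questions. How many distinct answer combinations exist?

Number of vertices = 2^37 = 137438953472.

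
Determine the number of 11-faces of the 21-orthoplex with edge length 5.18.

Number of 11-faces = 2^(11+1) · C(21,11+1) = 4096 · 293930 = 1203937280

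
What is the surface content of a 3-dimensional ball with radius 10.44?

|∂B_3(10.44)| = 4πr² = 4π·(10.44)² ≈ 1369.65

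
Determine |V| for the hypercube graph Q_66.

Each vertex is a binary string of length 66, so there are 2^66 = 73786976294838206464.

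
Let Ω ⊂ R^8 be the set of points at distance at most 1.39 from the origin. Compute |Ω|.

The n-ball volume is π^(n/2)·r^n/Γ(n/2+1). With n=8, r=1.39: V ≈ 56.5596.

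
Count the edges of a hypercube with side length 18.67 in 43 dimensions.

The 43-cube has n·2^(n-1) = 43·2^42 = 43·4398046511104 = 189115999977472 edges.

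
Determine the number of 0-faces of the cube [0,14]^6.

An n-cube has C(n,k)·2^(n-k) k-faces. Here C(6,0)·2^6 = 1·64 = 64.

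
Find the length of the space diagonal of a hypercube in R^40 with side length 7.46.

The space diagonal of an n-cube of side s is s√n. Here 7.46·√40 ≈ 47.1812.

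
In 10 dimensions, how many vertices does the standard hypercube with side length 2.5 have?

Each vertex is a binary string of length 10, so there are 2^10 = 1024.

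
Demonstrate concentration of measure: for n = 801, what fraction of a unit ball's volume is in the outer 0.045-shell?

1 - (1-0.045)^801 ≈ 1 - 9.609e-17 ≈ (100 - 1.11e-14)%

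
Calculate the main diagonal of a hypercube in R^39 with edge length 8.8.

The space diagonal of an n-cube of side s is s√n. Here 8.8·√39 ≈ 54.956.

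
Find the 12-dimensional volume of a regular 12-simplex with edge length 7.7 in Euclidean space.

For a regular n-simplex with edge a, V = (a^n / n!)·√((n+1)/2^n). With a=7.7, n=12: V ≈ 5.10909.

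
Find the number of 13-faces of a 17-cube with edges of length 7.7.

Number of 13-faces = C(17,13) · 2^(17-13) = 2380 · 16 = 38080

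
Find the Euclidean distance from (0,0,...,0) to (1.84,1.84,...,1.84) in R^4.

Diagonal = √4 · 1.84 = 3.68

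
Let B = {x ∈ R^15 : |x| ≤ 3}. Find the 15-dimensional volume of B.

V_15(3) = π^(15/2) · (3)^15 / Γ(15/2 + 1) = 45349632·π^7/25025 ≈ 5.47329e+06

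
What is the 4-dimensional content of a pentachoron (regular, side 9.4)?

For a regular n-simplex with edge a, V = (a^n / n!)·√((n+1)/2^n). With a=9.4, n=4: V ≈ 181.855.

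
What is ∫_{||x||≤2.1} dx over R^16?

V_16(2.1) = π^(16/2) · (2.1)^16 / Γ(16/2 + 1) ≈ 33665.7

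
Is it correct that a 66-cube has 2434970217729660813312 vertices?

False. The 66-cube has 2^66 = 73786976294838206464 vertices.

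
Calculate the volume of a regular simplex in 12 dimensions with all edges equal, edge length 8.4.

For a regular n-simplex with edge a, V = (a^n / n!)·√((n+1)/2^n). With a=8.4, n=12: V ≈ 14.5146.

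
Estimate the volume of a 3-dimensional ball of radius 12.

V_3(12) = π^(3/2) · (12)^3 / Γ(3/2 + 1) = 2304·π ≈ 7238.23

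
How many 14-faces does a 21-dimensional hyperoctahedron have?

f_14(21-orthoplex) = 2^15 · (21 choose 15) = 1778122752.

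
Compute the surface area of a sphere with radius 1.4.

S_3(1.4) = 2·π^(3/2)·(1.4)^2 / Γ(3/2) = 4πr² = 4π·(1.4)² ≈ 24.6301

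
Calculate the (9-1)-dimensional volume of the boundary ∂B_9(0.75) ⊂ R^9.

S_9(0.75) = 2·π^(9/2)·(0.75)^8 / Γ(9/2) ≈ 2.97201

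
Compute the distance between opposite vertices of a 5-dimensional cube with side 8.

The space diagonal of an n-cube of side s is s√n. Here 8·√5 ≈ 17.8885.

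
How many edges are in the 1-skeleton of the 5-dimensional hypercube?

Number of 1-faces = C(5,1)·2^(5-1) = 5·16 = 80.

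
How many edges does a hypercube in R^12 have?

The 12-cube has n·2^(n-1) = 12·2^11 = 12·2048 = 24576 edges.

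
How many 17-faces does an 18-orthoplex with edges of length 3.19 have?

Number of 17-faces = 2^(17+1) · C(18,17+1) = 262144 · 1 = 262144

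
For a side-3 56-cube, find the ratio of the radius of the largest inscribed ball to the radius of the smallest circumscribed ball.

Ratio = (s/2)/(s√56/2) = 56^(-1/2) ≈ 0.133631.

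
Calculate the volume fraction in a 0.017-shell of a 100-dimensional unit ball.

V(inner)/V(outer) = ((1-0.017)/1)^100 ≈ 0.18, so the shell fraction is 0.819967.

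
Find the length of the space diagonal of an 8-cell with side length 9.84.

d = √(9.84² + 9.84² + ... + 9.84²) [4 terms] = √(4·9.84²) = 9.84√4 = 19.68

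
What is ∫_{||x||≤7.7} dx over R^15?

The n-ball volume is π^(n/2)·r^n/Γ(n/2+1). With n=15, r=7.7: V ≈ 7.56468e+12.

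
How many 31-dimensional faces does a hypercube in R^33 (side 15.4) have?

f_31(33-cube) = (33 choose 31) · 2^2 = 2112.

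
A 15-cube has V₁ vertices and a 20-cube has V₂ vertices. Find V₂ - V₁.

V₁ = 2^15 = 32768. V₂ = 2^20 = 1048576. V₂ - V₁ = 1015808.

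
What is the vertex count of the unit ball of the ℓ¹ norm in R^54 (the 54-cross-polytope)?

The vertices are ±e_1, ..., ±e_54, so there are 2·54 = 108.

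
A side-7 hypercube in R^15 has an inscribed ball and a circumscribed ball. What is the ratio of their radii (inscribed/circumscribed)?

Ratio = (s/2)/(s√15/2) = 15^(-1/2) ≈ 0.258199.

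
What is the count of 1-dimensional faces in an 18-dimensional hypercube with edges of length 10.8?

Number of 1-faces = C(18,1) · 2^(18-1) = 18 · 131072 = 2359296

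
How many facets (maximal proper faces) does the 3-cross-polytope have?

f_2(3-orthoplex) = 2^3 · (3 choose 3) = 8.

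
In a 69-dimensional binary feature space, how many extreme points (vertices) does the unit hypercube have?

An n-cube has 2^n vertices; for n = 69 that is 2^69 = 590295810358705651712.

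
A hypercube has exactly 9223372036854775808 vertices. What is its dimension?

The n-cube has 2^n vertices, and 9223372036854775808 = 2^63, so n = 63.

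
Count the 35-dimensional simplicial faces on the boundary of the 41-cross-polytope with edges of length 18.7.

Each 35-face is the convex hull of 36 vertices, one chosen as ±e_i from each of 36 distinct axes: 2^36·C(41,36) = 51498238427004928.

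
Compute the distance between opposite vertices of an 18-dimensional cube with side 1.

Diagonal = √18 · 1 ≈ 4.24264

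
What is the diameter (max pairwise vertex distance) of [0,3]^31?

Diagonal = √31 · 3 ≈ 16.7033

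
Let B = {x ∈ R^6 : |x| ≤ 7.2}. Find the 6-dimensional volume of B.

V_6(7.2) = π^(6/2) · (7.2)^6 / Γ(6/2 + 1) ≈ 719935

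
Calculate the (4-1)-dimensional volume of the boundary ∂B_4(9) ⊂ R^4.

S_4(9) = 2·π^(4/2)·(9)^3 / Γ(4/2) = 1458·π^2 ≈ 14389.9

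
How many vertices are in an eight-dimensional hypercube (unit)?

Number of 0-faces = C(8,0) · 2^(8-0) = 1 · 256 = 256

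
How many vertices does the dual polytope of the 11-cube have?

The 11-dimensional cross-polytope has 2n = 2·11 = 22 vertices.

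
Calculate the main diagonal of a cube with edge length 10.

Diagonal = √3 · 10 ≈ 17.3205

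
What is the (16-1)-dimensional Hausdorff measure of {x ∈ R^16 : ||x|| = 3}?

The surface area of an n-ball is 2π^(n/2) r^(n-1) / Γ(n/2). For n=16, r=3: 1594323·π^8/280 ≈ 5.40278e+07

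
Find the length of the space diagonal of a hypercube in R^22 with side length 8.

Diagonal = √22 · 8 ≈ 37.5233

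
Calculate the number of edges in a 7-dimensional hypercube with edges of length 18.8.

The 7-cube has n·2^(n-1) = 7·2^6 = 7·64 = 448 edges.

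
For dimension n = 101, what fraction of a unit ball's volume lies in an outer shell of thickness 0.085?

1 - (1-0.085)^101 ≈ 0.999873 ≈ 99.9873%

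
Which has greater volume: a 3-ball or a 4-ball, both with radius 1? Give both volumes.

V_3(1) ≈ 4.18879. V_4(1) ≈ 4.9348. The 4-ball is larger.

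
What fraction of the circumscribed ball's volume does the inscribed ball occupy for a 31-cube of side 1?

The radii are 1/2 and 1√31/2, so the volume ratio is (1/√31)^31 = 31^{-31/2} ≈ 7.65409e-24.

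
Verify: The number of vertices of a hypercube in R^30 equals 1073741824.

True. The 30-cube has 2^30 = 1073741824 vertices.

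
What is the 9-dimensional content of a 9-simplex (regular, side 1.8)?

V_9 = √(10) · 1.8^9 / (9! · 2^(9/2)) ≈ 7.63932e-05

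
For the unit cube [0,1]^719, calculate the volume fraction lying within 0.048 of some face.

Shell fraction = 1 - (1-0.096)^719 ≈ 1 - 3.056e-32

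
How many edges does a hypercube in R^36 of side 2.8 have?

An n-cube has n·2^(n-1) edges. With n = 36: 36·34359738368 = 1236950581248.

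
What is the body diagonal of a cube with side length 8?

The space diagonal of an n-cube of side s is s√n. Here 8·√3 ≈ 13.8564.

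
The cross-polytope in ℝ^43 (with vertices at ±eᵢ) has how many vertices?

Number of vertices = 2n = 86.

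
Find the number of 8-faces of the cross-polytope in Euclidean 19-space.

f_8(19-orthoplex) = 2^9 · (19 choose 9) = 47297536.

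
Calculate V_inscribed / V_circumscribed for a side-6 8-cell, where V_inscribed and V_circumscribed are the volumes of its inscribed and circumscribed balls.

V_in/V_out = n^(-n/2) = 4^(-4/2) ≈ 0.0625.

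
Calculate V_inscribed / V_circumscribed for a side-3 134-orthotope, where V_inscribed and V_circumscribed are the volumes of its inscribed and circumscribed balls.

Volume scales as r^n, and r_in/r_out = 1/√134, giving (1/√134)^134 ≈ 3.04774e-143.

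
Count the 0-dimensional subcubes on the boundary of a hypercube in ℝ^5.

f_0(5-cube) = (5 choose 0) · 2^5 = 32.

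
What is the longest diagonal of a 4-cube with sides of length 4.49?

Diagonal = √4 · 4.49 = 8.98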